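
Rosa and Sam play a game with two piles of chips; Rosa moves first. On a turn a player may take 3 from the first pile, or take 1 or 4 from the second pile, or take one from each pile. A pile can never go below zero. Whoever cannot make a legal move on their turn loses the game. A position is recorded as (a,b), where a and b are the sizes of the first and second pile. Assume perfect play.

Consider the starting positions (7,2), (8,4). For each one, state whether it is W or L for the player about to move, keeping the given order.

Label each position W (a win for the player to move) or L (a loss). A position with no legal move is L; any other position is W exactly when some move reaches an L, and L when every move reaches a W.
No move ever increases a pile, so every position that can arise here has a ≤ 8 and b ≤ 4; it is enough to label the cells with 0 ≤ a ≤ 8 and 0 ≤ b ≤ 4.
Every move lowers a or b (never raises either), so fill the grid row by row in increasing a, and left to right within a row: each cell's successors are then already labelled.
      b=0  b=1  b=2  b=3  b=4
a=0:    L    W    L    W    W
a=1:    L    W    L    W    W
a=2:    L    W    L    W    W
a=3:    W    W    W    W    L
a=4:    W    L    W    L    W
a=5:    W    L    W    L    W
a=6:    L    W    W    L    W
a=7:    L    W    L    W    W
a=8:    L    W    L    W    W
Cells with no legal move (terminal, hence L): (0,0), (1,0), (2,0).
The remaining L cells, each justified by listing all of its moves:
(0,2): →(0,1)(W) only, which is W, so L
(1,2): →(1,1)(W), (0,1)(W) — all W, so L
(2,2): →(2,1)(W), (1,1)(W) — all W, so L
(3,4): →(0,4)(W), (3,3)(W), (3,0)(W), (2,3)(W) — all W, so L
(4,1): →(1,1)(W), (4,0)(W), (3,0)(W) — all W, so L
(4,3): →(1,3)(W), (4,2)(W), (3,2)(W) — all W, so L
(5,1): →(2,1)(W), (5,0)(W), (4,0)(W) — all W, so L
(5,3): →(2,3)(W), (5,2)(W), (4,2)(W) — all W, so L
(6,0): →(3,0)(W) only, which is W, so L
(6,3): →(3,3)(W), (6,2)(W), (5,2)(W) — all W, so L
(7,0): →(4,0)(W) only, which is W, so L
(7,2): →(4,2)(W), (7,1)(W), (6,1)(W) — all W, so L
(8,0): →(5,0)(W) only, which is W, so L
(8,2): →(5,2)(W), (8,1)(W), (7,1)(W) — all W, so L
Every other cell has at least one move into one of the L cells above, so it is W.
(7,2): one of the L cells justified above, so L
(8,4): the move to (8,0) reaches an L cell, so W

(7,2): L, (8,4): W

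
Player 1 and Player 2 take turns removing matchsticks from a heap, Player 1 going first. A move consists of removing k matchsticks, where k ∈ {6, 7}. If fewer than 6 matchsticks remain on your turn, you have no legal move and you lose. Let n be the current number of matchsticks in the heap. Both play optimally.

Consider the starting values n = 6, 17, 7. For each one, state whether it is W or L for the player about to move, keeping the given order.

Use the standard recursion: the mover loses at a terminal position; elsewhere, the mover wins exactly when some move hands the opponent an L position.
n=0: no move → L
n=1: no move → L
n=2: no move → L
n=3: no move → L
n=4: no move → L
n=5: no move → L
n=6: reaches L-position 0 → W
n=7: reaches L-position 1 → W
n=8: reaches L-position 2 → W
n=9: reaches L-position 3 → W
n=10: reaches L-position 4 → W
n=11: reaches L-position 5 → W
n=12: reaches L-position 5 → W
n=13: only reaches 7(W), 6(W), all W → L
n=14: only reaches 8(W), 7(W), all W → L
n=15: only reaches 9(W), 8(W), all W → L
n=16: only reaches 10(W), 9(W), all W → L
n=17: only reaches 11(W), 10(W), all W → L

6: W, 17: L, 7: W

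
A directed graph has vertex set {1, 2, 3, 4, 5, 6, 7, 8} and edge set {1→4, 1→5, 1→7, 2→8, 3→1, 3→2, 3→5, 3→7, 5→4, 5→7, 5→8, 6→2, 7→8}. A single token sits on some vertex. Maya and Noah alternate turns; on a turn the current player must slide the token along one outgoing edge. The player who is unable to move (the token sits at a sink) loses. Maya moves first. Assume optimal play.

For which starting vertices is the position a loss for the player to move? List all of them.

3, 4, 6, 8

Build the W/L table. Terminal = L. A non-terminal position is W if it has a move to some L; otherwise it is L.
Every edge goes from a vertex to one that appears earlier in the order 4, 8, 2, 6, 7, 5, 1, 3, so processing vertices in that order labels each vertex after all of its successors.
4: no outgoing edge → L
8: no outgoing edge → L
2: can move to 8, which is L ⇒ W
6: the only move is to 2(W), a W ⇒ L
7: can move to 8, which is L ⇒ W
5: can move to 8, which is L ⇒ W
1: can move to 4, which is L ⇒ W
3: moves to 1(W), 5(W), 7(W), 2(W); every one is W ⇒ L
Reading off the rows marked L gives the requested list; there are 4 such vertices.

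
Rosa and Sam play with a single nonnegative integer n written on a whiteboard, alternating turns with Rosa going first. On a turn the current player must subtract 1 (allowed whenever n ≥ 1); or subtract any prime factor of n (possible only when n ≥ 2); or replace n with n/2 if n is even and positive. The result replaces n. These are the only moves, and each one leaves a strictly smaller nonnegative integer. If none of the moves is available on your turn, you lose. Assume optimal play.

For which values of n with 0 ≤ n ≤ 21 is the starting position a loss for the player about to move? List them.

Label each position W (a win for the player to move) or L (a loss). A position with no legal move is L; any other position is W exactly when some move reaches an L, and L when every move reaches a W.
n=0: no move → L
n=1: →0(L), so W
n=2: →0(L), so W
n=3: →0(L), so W
n=4: →2(W), 3(W) — all W, so L
n=5: →0(L), so W
n=6: →4(L), so W
n=7: →0(L), so W
n=8: →4(L), so W
n=9: →6(W), 8(W) — all W, so L
n=10: →9(L), so W
n=11: →0(L), so W
n=12: →9(L), so W
n=13: →0(L), so W
n=14: →7(W), 12(W), 13(W) — all W, so L
n=15: →14(L), so W
n=16: →14(L), so W
n=17: →0(L), so W
n=18: →9(L), so W
n=19: →0(L), so W
n=20: →10(W), 15(W), 18(W), 19(W) — all W, so L
n=21: →14(L), so W
The losing starting values of n are exactly the entries labelled L in this table (5 of them).

0, 4, 9, 14, 20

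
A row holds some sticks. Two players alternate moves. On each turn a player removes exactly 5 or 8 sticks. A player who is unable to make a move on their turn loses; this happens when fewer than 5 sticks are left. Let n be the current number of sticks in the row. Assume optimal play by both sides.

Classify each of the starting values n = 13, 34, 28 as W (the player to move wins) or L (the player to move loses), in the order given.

13: L, 34: W, 28: L

Build the W/L table. Terminal = L. A non-terminal position is W if it has a move to some L; otherwise it is L.
n=0: no move → L
n=1: no move → L
n=2: no move → L
n=3: no move → L
n=4: no move → L
n=5: W (go to 0, an L position)
n=6: W (go to 1, an L position)
n=7: W (go to 2, an L position)
n=8: W (go to 3, an L position)
n=9: W (go to 4, an L position)
n=10: W (go to 2, an L position)
n=11: W (go to 3, an L position)
n=12: W (go to 4, an L position)
n=13: L (options 8(W), 5(W) are all W)
n=14: L (options 9(W), 6(W) are all W)
n=15: L (options 10(W), 7(W) are all W)
n=16: L (options 11(W), 8(W) are all W)
n=17: L (options 12(W), 9(W) are all W)
n=18: W (go to 13, an L position)
n=19: W (go to 14, an L position)
n=20: W (go to 15, an L position)
n=21: W (go to 16, an L position)
n=22: W (go to 17, an L position)
n=23: W (go to 15, an L position)
n=24: W (go to 16, an L position)
n=25: W (go to 17, an L position)
n=26: L (options 21(W), 18(W) are all W)
n=27: L (options 22(W), 19(W) are all W)
n=28: L (options 23(W), 20(W) are all W)
n=29: L (options 24(W), 21(W) are all W)
n=30: L (options 25(W), 22(W) are all W)
n=31: W (go to 26, an L position)
n=32: W (go to 27, an L position)
n=33: W (go to 28, an L position)
n=34: W (go to 29, an L position)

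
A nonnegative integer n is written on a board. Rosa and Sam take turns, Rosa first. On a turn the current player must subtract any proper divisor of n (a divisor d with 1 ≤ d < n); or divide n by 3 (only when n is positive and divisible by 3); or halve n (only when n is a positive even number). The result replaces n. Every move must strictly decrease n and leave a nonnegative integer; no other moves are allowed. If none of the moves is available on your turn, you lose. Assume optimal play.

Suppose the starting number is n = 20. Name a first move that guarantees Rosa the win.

Work bottom-up. With no move the player to move loses. Otherwise the position is W if at least one move leads to an L position for the opponent, and L if every move leads to a W.
n=0: no move → L
n=1: no move → L
n=2: W (go to 1, an L position)
n=3: W (go to 1, an L position)
n=4: L (options 2(W), 3(W) are all W)
n=5: W (go to 4, an L position)
n=6: W (go to 4, an L position)
n=7: L (sole option 6(W) is W)
n=8: W (go to 4, an L position)
n=9: L (options 3(W), 6(W), 8(W) are all W)
n=10: W (go to 9, an L position)
n=11: L (sole option 10(W) is W)
n=12: W (go to 4, an L position)
n=13: L (sole option 12(W) is W)
n=14: W (go to 7, an L position)
n=15: L (options 5(W), 10(W), 12(W), 14(W) are all W)
n=16: W (go to 15, an L position)
n=17: L (sole option 16(W) is W)
n=18: W (go to 9, an L position)
n=19: L (sole option 18(W) is W)
n=20: W (go to 15, an L position)
From 20, the L positions reachable in one move are: 15, 19. Any move reaching one of these is winning.

Move to 15.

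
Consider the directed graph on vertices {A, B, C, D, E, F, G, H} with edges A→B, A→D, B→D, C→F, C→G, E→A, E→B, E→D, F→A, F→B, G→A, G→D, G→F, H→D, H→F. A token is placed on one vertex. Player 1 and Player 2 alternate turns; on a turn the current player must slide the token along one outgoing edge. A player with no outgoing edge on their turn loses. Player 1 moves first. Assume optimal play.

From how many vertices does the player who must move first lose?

2

Build the W/L table. Terminal = L. A non-terminal position is W if it has a move to some L; otherwise it is L.
Every edge goes from a vertex to one that appears earlier in the order D, B, A, F, G, C, E, H, so processing vertices in that order labels each vertex after all of its successors.
D: no outgoing edge → L
B: →D(L), so W
A: →D(L), so W
F: →A(W), B(W) — all W, so L
G: →F(L), so W
C: →F(L), so W
E: →D(L), so W
H: →F(L), so W
The L vertices are D, F; that is 2 in all.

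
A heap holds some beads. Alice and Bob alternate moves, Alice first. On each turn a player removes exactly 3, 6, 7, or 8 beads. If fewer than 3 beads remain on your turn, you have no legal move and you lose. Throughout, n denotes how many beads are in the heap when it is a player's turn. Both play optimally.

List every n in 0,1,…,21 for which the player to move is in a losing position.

Build the W/L table. Terminal = L. A non-terminal position is W if it has a move to some L; otherwise it is L.
n=0: no move → L
n=1: no move → L
n=2: no move → L
n=3: W (go to 0, an L position)
n=4: W (go to 1, an L position)
n=5: W (go to 2, an L position)
n=6: W (go to 0, an L position)
n=7: W (go to 1, an L position)
n=8: W (go to 2, an L position)
n=9: W (go to 2, an L position)
n=10: W (go to 2, an L position)
n=11: L (options 8(W), 5(W), 4(W), 3(W) are all W)
n=12: L (options 9(W), 6(W), 5(W), 4(W) are all W)
n=13: L (options 10(W), 7(W), 6(W), 5(W) are all W)
n=14: W (go to 11, an L position)
n=15: W (go to 12, an L position)
n=16: W (go to 13, an L position)
n=17: W (go to 11, an L position)
n=18: W (go to 12, an L position)
n=19: W (go to 13, an L position)
n=20: W (go to 13, an L position)
n=21: W (go to 13, an L position)
Reading off the rows marked L gives the requested list; there are 6 such values of n.

0, 1, 2, 11, 12, 13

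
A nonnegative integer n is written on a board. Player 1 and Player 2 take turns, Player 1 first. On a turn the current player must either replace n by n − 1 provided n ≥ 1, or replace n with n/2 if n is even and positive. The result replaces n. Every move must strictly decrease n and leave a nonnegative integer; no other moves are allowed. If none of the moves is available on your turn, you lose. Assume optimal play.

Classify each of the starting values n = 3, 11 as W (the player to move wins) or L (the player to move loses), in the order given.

3: W, 11: L

Label each position W (a win for the player to move) or L (a loss). A position with no legal move is L; any other position is W exactly when some move reaches an L, and L when every move reaches a W.
n=0: no move → L
n=1: →0(L), so W
n=2: →1(W) only, which is W, so L
n=3: →2(L), so W
n=4: →2(L), so W
n=5: →4(W) only, which is W, so L
n=6: →5(L), so W
n=7: →6(W) only, which is W, so L
n=8: →7(L), so W
n=9: →8(W) only, which is W, so L
n=10: →5(L), so W
n=11: →10(W) only, which is W, so L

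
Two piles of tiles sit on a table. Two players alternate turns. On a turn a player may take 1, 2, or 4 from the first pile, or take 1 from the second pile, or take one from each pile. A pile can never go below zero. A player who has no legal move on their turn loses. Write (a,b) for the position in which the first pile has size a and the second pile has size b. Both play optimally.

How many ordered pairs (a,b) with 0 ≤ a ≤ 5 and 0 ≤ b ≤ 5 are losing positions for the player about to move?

10

Build the W/L table. Terminal = L. A non-terminal position is W if it has a move to some L; otherwise it is L.
Every move lowers a or b (never raises either), so fill the grid row by row in increasing a, and left to right within a row: each cell's successors are then already labelled.
      b=0  b=1  b=2  b=3  b=4  b=5
a=0:    L    W    L    W    L    W
a=1:    W    W    W    W    W    W
a=2:    W    L    W    L    W    L
a=3:    L    W    W    W    W    W
a=4:    W    W    W    W    W    W
a=5:    W    L    W    L    W    L
Cells with no legal move (terminal, hence L): (0,0).
The remaining L cells, each justified by listing all of its moves:
(0,2): →(0,1)(W) only, which is W, so L
(0,4): →(0,3)(W) only, which is W, so L
(2,1): →(1,1)(W), (0,1)(W), (2,0)(W), (1,0)(W) — all W, so L
(2,3): →(1,3)(W), (0,3)(W), (2,2)(W), (1,2)(W) — all W, so L
(2,5): →(1,5)(W), (0,5)(W), (2,4)(W), (1,4)(W) — all W, so L
(3,0): →(2,0)(W), (1,0)(W) — all W, so L
(5,1): →(4,1)(W), (3,1)(W), (1,1)(W), (5,0)(W), (4,0)(W) — all W, so L
(5,3): →(4,3)(W), (3,3)(W), (1,3)(W), (5,2)(W), (4,2)(W) — all W, so L
(5,5): →(4,5)(W), (3,5)(W), (1,5)(W), (5,4)(W), (4,4)(W) — all W, so L
Every other cell has at least one move into one of the L cells above, so it is W.
L cells per row: a=0: 3, a=1: 0, a=2: 3, a=3: 1, a=4: 0, a=5: 3; total 10.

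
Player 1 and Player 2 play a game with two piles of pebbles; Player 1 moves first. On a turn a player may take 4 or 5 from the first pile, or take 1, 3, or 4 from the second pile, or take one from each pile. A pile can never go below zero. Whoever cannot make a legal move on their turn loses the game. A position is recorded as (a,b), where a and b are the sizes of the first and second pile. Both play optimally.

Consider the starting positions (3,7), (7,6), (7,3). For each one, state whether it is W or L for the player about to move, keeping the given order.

(3,7): L, (7,6): W, (7,3): L

Build the W/L table. Terminal = L. A non-terminal position is W if it has a move to some L; otherwise it is L.
No move ever increases a pile, so every position that can arise here has a ≤ 7 and b ≤ 7; it is enough to label the cells with 0 ≤ a ≤ 7 and 0 ≤ b ≤ 7.
Every move lowers a or b (never raises either), so fill the grid row by row in increasing a, and left to right within a row: each cell's successors are then already labelled.
      b=0  b=1  b=2  b=3  b=4  b=5  b=6  b=7
a=0:    L    W    L    W    W    W    W    L
a=1:    L    W    L    W    W    W    W    L
a=2:    L    W    L    W    W    W    W    L
a=3:    L    W    L    W    W    W    W    L
a=4:    W    W    W    W    L    W    L    W
a=5:    W    L    W    L    W    W    W    W
a=6:    W    L    W    L    W    W    W    W
a=7:    W    L    W    L    W    W    W    W
Cells with no legal move (terminal, hence L): (0,0), (1,0), (2,0), (3,0).
The remaining L cells, each justified by listing all of its moves:
(0,2): →(0,1)(W) only, which is W, so L
(0,7): →(0,6)(W), (0,4)(W), (0,3)(W) — all W, so L
(1,2): →(1,1)(W), (0,1)(W) — all W, so L
(1,7): →(1,6)(W), (1,4)(W), (1,3)(W), (0,6)(W) — all W, so L
(2,2): →(2,1)(W), (1,1)(W) — all W, so L
(2,7): →(2,6)(W), (2,4)(W), (2,3)(W), (1,6)(W) — all W, so L
(3,2): →(3,1)(W), (2,1)(W) — all W, so L
(3,7): →(3,6)(W), (3,4)(W), (3,3)(W), (2,6)(W) — all W, so L
(4,4): →(0,4)(W), (4,3)(W), (4,1)(W), (4,0)(W), (3,3)(W) — all W, so L
(4,6): →(0,6)(W), (4,5)(W), (4,3)(W), (4,2)(W), (3,5)(W) — all W, so L
(5,1): →(1,1)(W), (0,1)(W), (5,0)(W), (4,0)(W) — all W, so L
(5,3): →(1,3)(W), (0,3)(W), (5,2)(W), (5,0)(W), (4,2)(W) — all W, so L
(6,1): →(2,1)(W), (1,1)(W), (6,0)(W), (5,0)(W) — all W, so L
(6,3): →(2,3)(W), (1,3)(W), (6,2)(W), (6,0)(W), (5,2)(W) — all W, so L
(7,1): →(3,1)(W), (2,1)(W), (7,0)(W), (6,0)(W) — all W, so L
(7,3): →(3,3)(W), (2,3)(W), (7,2)(W), (7,0)(W), (6,2)(W) — all W, so L
Every other cell has at least one move into one of the L cells above, so it is W.
(3,7): one of the L cells justified above, so L
(7,6): the move to (7,3) reaches an L cell, so W
(7,3): one of the L cells justified above, so L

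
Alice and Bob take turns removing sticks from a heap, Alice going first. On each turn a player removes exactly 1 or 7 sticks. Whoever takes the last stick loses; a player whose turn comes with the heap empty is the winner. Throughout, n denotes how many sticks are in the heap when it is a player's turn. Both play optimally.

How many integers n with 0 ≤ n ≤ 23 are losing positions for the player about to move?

12

Work bottom-up. With no move the player to move wins. Otherwise the position is W if at least one move leads to an L position for the opponent, and L if every move leads to a W.
n=0: no move; the opponent has just taken the last stick and therefore loses → W
n=1: L (sole option 0(W) is W)
n=2: W (go to 1, an L position)
n=3: L (sole option 2(W) is W)
n=4: W (go to 3, an L position)
n=5: L (sole option 4(W) is W)
n=6: W (go to 5, an L position)
n=7: L (options 6(W), 0(W) are all W)
n=8: W (go to 7, an L position)
n=9: L (options 8(W), 2(W) are all W)
n=10: W (go to 9, an L position)
n=11: L (options 10(W), 4(W) are all W)
n=12: W (go to 11, an L position)
n=13: L (options 12(W), 6(W) are all W)
n=14: W (go to 13, an L position)
n=15: L (options 14(W), 8(W) are all W)
n=16: W (go to 15, an L position)
n=17: L (options 16(W), 10(W) are all W)
n=18: W (go to 17, an L position)
n=19: L (options 18(W), 12(W) are all W)
n=20: W (go to 19, an L position)
n=21: L (options 20(W), 14(W) are all W)
n=22: W (go to 21, an L position)
n=23: L (options 22(W), 16(W) are all W)
L entries with 0 ≤ n ≤ 23: n = 1, 3, 5, 7, 9, 11, 13, 15, 17, 19, 21, 23; that makes 12.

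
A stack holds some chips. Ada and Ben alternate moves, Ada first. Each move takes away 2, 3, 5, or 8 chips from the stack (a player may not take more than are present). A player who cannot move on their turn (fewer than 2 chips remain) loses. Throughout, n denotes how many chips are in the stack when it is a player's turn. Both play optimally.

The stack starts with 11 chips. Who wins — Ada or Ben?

Ben wins.

Use the standard recursion: the mover loses at a terminal position; elsewhere, the mover wins exactly when some move hands the opponent an L position.
n=0: no move → L
n=1: no move → L
n=2: W (go to 0, an L position)
n=3: W (go to 1, an L position)
n=4: W (go to 1, an L position)
n=5: W (go to 0, an L position)
n=6: W (go to 1, an L position)
n=7: L (options 5(W), 4(W), 2(W) are all W)
n=8: W (go to 0, an L position)
n=9: W (go to 7, an L position)
n=10: W (go to 7, an L position)
n=11: L (options 9(W), 8(W), 6(W), 3(W) are all W)
The starting position 11 is L: whatever Ada does, the opponent receives a W position.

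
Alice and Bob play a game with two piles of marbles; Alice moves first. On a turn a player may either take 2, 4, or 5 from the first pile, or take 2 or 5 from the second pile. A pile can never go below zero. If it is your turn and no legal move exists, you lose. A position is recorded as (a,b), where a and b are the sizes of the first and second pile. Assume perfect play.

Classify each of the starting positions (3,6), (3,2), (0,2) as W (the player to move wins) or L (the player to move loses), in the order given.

Positions with no move are L. A position that does have a move is losing for the player to move precisely when every available move leads to a winning position for the opponent. Fill in the labels:
No move ever increases a pile, so every position that can arise here has a ≤ 3 and b ≤ 6; it is enough to label the cells with 0 ≤ a ≤ 3 and 0 ≤ b ≤ 6.
Every move lowers a or b (never raises either), so fill the grid row by row in increasing a, and left to right within a row: each cell's successors are then already labelled.
      b=0  b=1  b=2  b=3  b=4  b=5  b=6
a=0:    L    L    W    W    L    W    W
a=1:    L    L    W    W    L    W    W
a=2:    W    W    L    L    W    W    L
a=3:    W    W    L    L    W    W    L
Cells with no legal move (terminal, hence L): (0,0), (0,1), (1,0), (1,1).
The remaining L cells, each justified by listing all of its moves:
(0,4): the only move is to (0,2)(W), a W ⇒ L
(1,4): the only move is to (1,2)(W), a W ⇒ L
(2,2): moves to (0,2)(W), (2,0)(W); every one is W ⇒ L
(2,3): moves to (0,3)(W), (2,1)(W); every one is W ⇒ L
(2,6): moves to (0,6)(W), (2,4)(W), (2,1)(W); every one is W ⇒ L
(3,2): moves to (1,2)(W), (3,0)(W); every one is W ⇒ L
(3,3): moves to (1,3)(W), (3,1)(W); every one is W ⇒ L
(3,6): moves to (1,6)(W), (3,4)(W), (3,1)(W); every one is W ⇒ L
Every other cell has at least one move into one of the L cells above, so it is W.
(3,6): one of the L cells justified above, so L
(3,2): one of the L cells justified above, so L
(0,2): the move to (0,0) reaches an L cell, so W

(3,6): L, (3,2): L, (0,2): W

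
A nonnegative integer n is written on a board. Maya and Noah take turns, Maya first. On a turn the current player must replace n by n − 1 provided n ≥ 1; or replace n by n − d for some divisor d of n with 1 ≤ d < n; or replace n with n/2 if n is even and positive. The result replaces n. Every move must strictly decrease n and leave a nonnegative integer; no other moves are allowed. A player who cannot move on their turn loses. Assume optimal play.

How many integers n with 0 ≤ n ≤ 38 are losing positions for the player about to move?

Use the standard recursion: the mover loses at a terminal position; elsewhere, the mover wins exactly when some move hands the opponent an L position.
n=0: no move → L
n=1: W (go to 0, an L position)
n=2: L (sole option 1(W) is W)
n=3: W (go to 2, an L position)
n=4: W (go to 2, an L position)
n=5: L (sole option 4(W) is W)
n=6: W (go to 5, an L position)
n=7: L (sole option 6(W) is W)
n=8: W (go to 7, an L position)
n=9: L (options 6(W), 8(W) are all W)
n=10: W (go to 5, an L position)
n=11: L (sole option 10(W) is W)
n=12: W (go to 9, an L position)
n=13: L (sole option 12(W) is W)
n=14: W (go to 7, an L position)
n=15: L (options 10(W), 12(W), 14(W) are all W)
n=16: W (go to 15, an L position)
n=17: L (sole option 16(W) is W)
n=18: W (go to 9, an L position)
n=19: L (sole option 18(W) is W)
n=20: W (go to 15, an L position)
n=21: L (options 14(W), 18(W), 20(W) are all W)
n=22: W (go to 11, an L position)
n=23: L (sole option 22(W) is W)
n=24: W (go to 21, an L position)
n=25: L (options 20(W), 24(W) are all W)
n=26: W (go to 13, an L position)
n=27: L (options 18(W), 24(W), 26(W) are all W)
n=28: W (go to 21, an L position)
n=29: L (sole option 28(W) is W)
n=30: W (go to 15, an L position)
n=31: L (sole option 30(W) is W)
n=32: W (go to 31, an L position)
n=33: L (options 22(W), 30(W), 32(W) are all W)
n=34: W (go to 17, an L position)
n=35: L (options 28(W), 30(W), 34(W) are all W)
n=36: W (go to 27, an L position)
n=37: L (sole option 36(W) is W)
n=38: W (go to 19, an L position)
L entries with 0 ≤ n ≤ 38: n = 0, 2, 5, 7, 9, 11, 13, 15, 17, 19, 21, 23, 25, 27, 29, 31, 33, 35, 37; that makes 19.

19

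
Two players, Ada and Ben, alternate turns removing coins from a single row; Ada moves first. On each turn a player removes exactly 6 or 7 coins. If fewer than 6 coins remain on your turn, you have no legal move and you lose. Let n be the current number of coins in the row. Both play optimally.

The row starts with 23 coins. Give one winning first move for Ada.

Label each position W (a win for the player to move) or L (a loss). A position with no legal move is L; any other position is W exactly when some move reaches an L, and L when every move reaches a W.
n=0: no move → L
n=1: no move → L
n=2: no move → L
n=3: no move → L
n=4: no move → L
n=5: no move → L
n=6: →0(L), so W
n=7: →1(L), so W
n=8: →2(L), so W
n=9: →3(L), so W
n=10: →4(L), so W
n=11: →5(L), so W
n=12: →5(L), so W
n=13: →7(W), 6(W) — all W, so L
n=14: →8(W), 7(W) — all W, so L
n=15: →9(W), 8(W) — all W, so L
n=16: →10(W), 9(W) — all W, so L
n=17: →11(W), 10(W) — all W, so L
n=18: →12(W), 11(W) — all W, so L
n=19: →13(L), so W
n=20: →14(L), so W
n=21: →15(L), so W
n=22: →16(L), so W
n=23: →17(L), so W
From 23, the L positions reachable in one move are: 17, 16. Any move reaching one of these is winning.

Remove 6, leaving 17.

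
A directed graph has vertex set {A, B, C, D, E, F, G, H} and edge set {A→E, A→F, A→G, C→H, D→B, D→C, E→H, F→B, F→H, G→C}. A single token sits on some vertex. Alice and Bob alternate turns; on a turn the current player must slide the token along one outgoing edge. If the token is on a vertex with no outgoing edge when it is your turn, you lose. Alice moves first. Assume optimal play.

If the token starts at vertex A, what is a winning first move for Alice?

Move to G.

Build the W/L table. Terminal = L. A non-terminal position is W if it has a move to some L; otherwise it is L.
Every edge goes from a vertex to one that appears earlier in the order B, H, C, G, F, E, A, D, so processing vertices in that order labels each vertex after all of its successors.
B: no outgoing edge → L
H: no outgoing edge → L
C: →H(L), so W
G: →C(W) only, which is W, so L
F: →H(L), so W
E: →H(L), so W
A: →G(L), so W
D: →B(L), so W
From A, the L positions reachable in one move are: G.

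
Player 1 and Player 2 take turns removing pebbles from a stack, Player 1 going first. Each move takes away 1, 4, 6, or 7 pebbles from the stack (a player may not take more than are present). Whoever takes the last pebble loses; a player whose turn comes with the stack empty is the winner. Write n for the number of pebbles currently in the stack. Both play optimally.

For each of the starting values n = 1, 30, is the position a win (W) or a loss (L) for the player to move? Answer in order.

1: L, 30: W

Compute win/loss labels from the base case upward. A position with no move is W. Any other position is W if it can reach an L in one move, else L.
n=0: no move; the opponent has just taken the last pebble and therefore loses → W
n=1: →0(W) only, which is W, so L
n=2: →1(L), so W
n=3: →2(W) only, which is W, so L
n=4: →3(L), so W
n=5: →1(L), so W
n=6: →5(W), 2(W), 0(W) — all W, so L
n=7: →6(L), so W
n=8: →1(L), so W
n=9: →3(L), so W
n=10: →6(L), so W
n=11: →10(W), 7(W), 5(W), 4(W) — all W, so L
n=12: →11(L), so W
n=13: →6(L), so W
n=14: →13(W), 10(W), 8(W), 7(W) — all W, so L
n=15: →14(L), so W
n=16: →15(W), 12(W), 10(W), 9(W) — all W, so L
n=17: →16(L), so W
n=18: →14(L), so W
n=19: →18(W), 15(W), 13(W), 12(W) — all W, so L
n=20: →19(L), so W
n=21: →14(L), so W
n=22: →16(L), so W
n=23: →19(L), so W
n=24: →23(W), 20(W), 18(W), 17(W) — all W, so L
n=25: →24(L), so W
n=26: →19(L), so W
n=27: →26(W), 23(W), 21(W), 20(W) — all W, so L
n=28: →27(L), so W
n=29: →28(W), 25(W), 23(W), 22(W) — all W, so L
n=30: →29(L), so W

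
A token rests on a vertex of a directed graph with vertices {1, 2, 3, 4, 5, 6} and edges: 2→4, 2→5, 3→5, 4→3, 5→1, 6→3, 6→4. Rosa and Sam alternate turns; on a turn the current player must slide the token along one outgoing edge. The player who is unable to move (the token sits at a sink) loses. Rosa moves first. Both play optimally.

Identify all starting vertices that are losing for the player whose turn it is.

1, 2, 3

Label each position W (a win for the player to move) or L (a loss). A position with no legal move is L; any other position is W exactly when some move reaches an L, and L when every move reaches a W.
Every edge goes from a vertex to one that appears earlier in the order 1, 5, 3, 4, 2, 6, so processing vertices in that order labels each vertex after all of its successors.
1: no outgoing edge → L
5: can move to 1, which is L ⇒ W
3: the only move is to 5(W), a W ⇒ L
4: can move to 3, which is L ⇒ W
2: moves to 4(W), 5(W); every one is W ⇒ L
6: can move to 3, which is L ⇒ W
The losing starting vertices are exactly the entries labelled L in this table (3 of them).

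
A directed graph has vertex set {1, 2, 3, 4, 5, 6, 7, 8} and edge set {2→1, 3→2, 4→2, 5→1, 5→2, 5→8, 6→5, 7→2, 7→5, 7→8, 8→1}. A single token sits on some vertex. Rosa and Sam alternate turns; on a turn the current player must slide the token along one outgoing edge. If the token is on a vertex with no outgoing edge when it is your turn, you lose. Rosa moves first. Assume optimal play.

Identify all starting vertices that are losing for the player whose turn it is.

Use the standard recursion: the mover loses at a terminal position; elsewhere, the mover wins exactly when some move hands the opponent an L position.
Every edge goes from a vertex to one that appears earlier in the order 1, 2, 8, 5, 7, 3, 4, 6, so processing vertices in that order labels each vertex after all of its successors.
1: no outgoing edge → L
2: reaches L-position 1 → W
8: reaches L-position 1 → W
5: reaches L-position 1 → W
7: only reaches 5(W), 8(W), 2(W), all W → L
3: only reaches 2(W), which is W → L
4: only reaches 2(W), which is W → L
6: only reaches 5(W), which is W → L
The losing starting vertices are exactly the entries labelled L in this table (5 of them).

1, 3, 4, 6, 7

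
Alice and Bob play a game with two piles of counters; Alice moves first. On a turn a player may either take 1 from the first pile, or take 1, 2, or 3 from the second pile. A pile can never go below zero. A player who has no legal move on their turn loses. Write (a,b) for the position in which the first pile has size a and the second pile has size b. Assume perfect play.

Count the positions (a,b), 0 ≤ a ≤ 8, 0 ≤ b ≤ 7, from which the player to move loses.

Positions with no move are L. A position that does have a move is losing for the player to move precisely when every available move leads to a winning position for the opponent. Fill in the labels:
Every move lowers a or b (never raises either), so fill the grid row by row in increasing a, and left to right within a row: each cell's successors are then already labelled.
      b=0  b=1  b=2  b=3  b=4  b=5  b=6  b=7
a=0:    L    W    W    W    L    W    W    W
a=1:    W    L    W    W    W    L    W    W
a=2:    L    W    W    W    L    W    W    W
a=3:    W    L    W    W    W    L    W    W
a=4:    L    W    W    W    L    W    W    W
a=5:    W    L    W    W    W    L    W    W
a=6:    L    W    W    W    L    W    W    W
a=7:    W    L    W    W    W    L    W    W
a=8:    L    W    W    W    L    W    W    W
Cells with no legal move (terminal, hence L): (0,0).
The remaining L cells, each justified by listing all of its moves:
(0,4): only reaches (0,3)(W), (0,2)(W), (0,1)(W), all W → L
(1,1): only reaches (0,1)(W), (1,0)(W), all W → L
(1,5): only reaches (0,5)(W), (1,4)(W), (1,3)(W), (1,2)(W), all W → L
(2,0): only reaches (1,0)(W), which is W → L
(2,4): only reaches (1,4)(W), (2,3)(W), (2,2)(W), (2,1)(W), all W → L
(3,1): only reaches (2,1)(W), (3,0)(W), all W → L
(3,5): only reaches (2,5)(W), (3,4)(W), (3,3)(W), (3,2)(W), all W → L
(4,0): only reaches (3,0)(W), which is W → L
(4,4): only reaches (3,4)(W), (4,3)(W), (4,2)(W), (4,1)(W), all W → L
(5,1): only reaches (4,1)(W), (5,0)(W), all W → L
(5,5): only reaches (4,5)(W), (5,4)(W), (5,3)(W), (5,2)(W), all W → L
(6,0): only reaches (5,0)(W), which is W → L
(6,4): only reaches (5,4)(W), (6,3)(W), (6,2)(W), (6,1)(W), all W → L
(7,1): only reaches (6,1)(W), (7,0)(W), all W → L
(7,5): only reaches (6,5)(W), (7,4)(W), (7,3)(W), (7,2)(W), all W → L
(8,0): only reaches (7,0)(W), which is W → L
(8,4): only reaches (7,4)(W), (8,3)(W), (8,2)(W), (8,1)(W), all W → L
Every other cell has at least one move into one of the L cells above, so it is W.
L cells per row: a=0: 2, a=1: 2, a=2: 2, a=3: 2, a=4: 2, a=5: 2, a=6: 2, a=7: 2, a=8: 2; total 18.

18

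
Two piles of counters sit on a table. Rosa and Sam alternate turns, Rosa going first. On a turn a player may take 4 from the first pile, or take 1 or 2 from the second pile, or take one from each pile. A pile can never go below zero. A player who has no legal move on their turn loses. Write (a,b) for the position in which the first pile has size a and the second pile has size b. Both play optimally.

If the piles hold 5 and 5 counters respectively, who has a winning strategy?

Use the standard recursion: the mover loses at a terminal position; elsewhere, the mover wins exactly when some move hands the opponent an L position.
No move ever increases a pile, so every position that can arise here has a ≤ 5 and b ≤ 5; it is enough to label the cells with 0 ≤ a ≤ 5 and 0 ≤ b ≤ 5.
Every move lowers a or b (never raises either), so fill the grid row by row in increasing a, and left to right within a row: each cell's successors are then already labelled.
      b=0  b=1  b=2  b=3  b=4  b=5
a=0:    L    W    W    L    W    W
a=1:    L    W    W    L    W    W
a=2:    L    W    W    L    W    W
a=3:    L    W    W    L    W    W
a=4:    W    W    L    W    W    L
a=5:    W    L    W    W    L    W
Cells with no legal move (terminal, hence L): (0,0), (1,0), (2,0), (3,0).
The remaining L cells, each justified by listing all of its moves:
(0,3): L (options (0,2)(W), (0,1)(W) are all W)
(1,3): L (options (1,2)(W), (1,1)(W), (0,2)(W) are all W)
(2,3): L (options (2,2)(W), (2,1)(W), (1,2)(W) are all W)
(3,3): L (options (3,2)(W), (3,1)(W), (2,2)(W) are all W)
(4,2): L (options (0,2)(W), (4,1)(W), (4,0)(W), (3,1)(W) are all W)
(4,5): L (options (0,5)(W), (4,4)(W), (4,3)(W), (3,4)(W) are all W)
(5,1): L (options (1,1)(W), (5,0)(W), (4,0)(W) are all W)
(5,4): L (options (1,4)(W), (5,3)(W), (5,2)(W), (4,3)(W) are all W)
Every other cell has at least one move into one of the L cells above, so it is W.
The starting position (5,5) is W: Rosa should move to (5,4), handing over an L position.

Rosa wins.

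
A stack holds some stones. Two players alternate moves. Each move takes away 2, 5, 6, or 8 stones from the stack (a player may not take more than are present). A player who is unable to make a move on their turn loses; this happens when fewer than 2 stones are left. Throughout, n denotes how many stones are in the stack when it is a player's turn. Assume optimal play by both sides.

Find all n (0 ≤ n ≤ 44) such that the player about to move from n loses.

Label each position W (a win for the player to move) or L (a loss). A position with no legal move is L; any other position is W exactly when some move reaches an L, and L when every move reaches a W.
n=0: no move → L
n=1: no move → L
n=2: →0(L), so W
n=3: →1(L), so W
n=4: →2(W) only, which is W, so L
n=5: →0(L), so W
n=6: →4(L), so W
n=7: →1(L), so W
n=8: →0(L), so W
n=9: →4(L), so W
n=10: →4(L), so W
n=11: →9(W), 6(W), 5(W), 3(W) — all W, so L
n=12: →4(L), so W
n=13: →11(L), so W
n=14: →12(W), 9(W), 8(W), 6(W) — all W, so L
n=15: →13(W), 10(W), 9(W), 7(W) — all W, so L
n=16: →14(L), so W
n=17: →15(L), so W
n=18: →16(W), 13(W), 12(W), 10(W) — all W, so L
n=19: →14(L), so W
n=20: →18(L), so W
n=21: →15(L), so W
n=22: →14(L), so W
n=23: →18(L), so W
n=24: →18(L), so W
n=25: →23(W), 20(W), 19(W), 17(W) — all W, so L
n=26: →18(L), so W
n=27: →25(L), so W
n=28: →26(W), 23(W), 22(W), 20(W) — all W, so L
n=29: →27(W), 24(W), 23(W), 21(W) — all W, so L
n=30: →28(L), so W
n=31: →29(L), so W
n=32: →30(W), 27(W), 26(W), 24(W) — all W, so L
n=33: →28(L), so W
n=34: →32(L), so W
n=35: →29(L), so W
n=36: →28(L), so W
n=37: →32(L), so W
n=38: →32(L), so W
n=39: →37(W), 34(W), 33(W), 31(W) — all W, so L
n=40: →32(L), so W
n=41: →39(L), so W
n=42: →40(W), 37(W), 36(W), 34(W) — all W, so L
n=43: →41(W), 38(W), 37(W), 35(W) — all W, so L
n=44: →42(L), so W
Reading off the rows marked L gives the requested list; there are 14 such values of n.

0, 1, 4, 11, 14, 15, 18, 25, 28, 29, 32, 39, 42, 43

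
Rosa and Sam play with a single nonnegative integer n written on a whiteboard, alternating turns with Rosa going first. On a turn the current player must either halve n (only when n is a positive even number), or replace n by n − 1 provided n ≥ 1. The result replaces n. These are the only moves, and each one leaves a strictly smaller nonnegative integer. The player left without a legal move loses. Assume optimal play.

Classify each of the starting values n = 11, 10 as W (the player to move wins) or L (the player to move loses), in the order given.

Work bottom-up. With no move the player to move loses. Otherwise the position is W if at least one move leads to an L position for the opponent, and L if every move leads to a W.
n=0: no move → L
n=1: reaches L-position 0 → W
n=2: only reaches 1(W), which is W → L
n=3: reaches L-position 2 → W
n=4: reaches L-position 2 → W
n=5: only reaches 4(W), which is W → L
n=6: reaches L-position 5 → W
n=7: only reaches 6(W), which is W → L
n=8: reaches L-position 7 → W
n=9: only reaches 8(W), which is W → L
n=10: reaches L-position 5 → W
n=11: only reaches 10(W), which is W → L

11: L, 10: W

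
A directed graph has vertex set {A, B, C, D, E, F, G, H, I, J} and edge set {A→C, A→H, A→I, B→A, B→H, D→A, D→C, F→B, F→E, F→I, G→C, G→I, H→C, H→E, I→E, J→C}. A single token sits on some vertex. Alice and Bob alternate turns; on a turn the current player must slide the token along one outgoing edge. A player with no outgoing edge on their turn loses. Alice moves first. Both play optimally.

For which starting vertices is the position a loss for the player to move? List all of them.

Build the W/L table. Terminal = L. A non-terminal position is W if it has a move to some L; otherwise it is L.
Every edge goes from a vertex to one that appears earlier in the order E, C, H, I, A, D, G, J, B, F, so processing vertices in that order labels each vertex after all of its successors.
E: no outgoing edge → L
C: no outgoing edge → L
H: →C(L), so W
I: →E(L), so W
A: →C(L), so W
D: →C(L), so W
G: →C(L), so W
J: →C(L), so W
B: →A(W), H(W) — all W, so L
F: →B(L), so W
The losing starting vertices are exactly the entries labelled L in this table (3 of them).

B, C, E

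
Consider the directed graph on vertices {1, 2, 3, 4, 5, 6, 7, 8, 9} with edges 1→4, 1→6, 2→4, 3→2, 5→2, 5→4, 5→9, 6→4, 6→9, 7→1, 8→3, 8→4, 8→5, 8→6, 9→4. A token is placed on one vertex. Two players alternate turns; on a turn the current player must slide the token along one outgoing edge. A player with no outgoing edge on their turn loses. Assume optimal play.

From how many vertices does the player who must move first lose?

Build the W/L table. Terminal = L. A non-terminal position is W if it has a move to some L; otherwise it is L.
Every edge goes from a vertex to one that appears earlier in the order 4, 2, 9, 5, 6, 1, 7, 3, 8, so processing vertices in that order labels each vertex after all of its successors.
4: no outgoing edge → L
2: reaches L-position 4 → W
9: reaches L-position 4 → W
5: reaches L-position 4 → W
6: reaches L-position 4 → W
1: reaches L-position 4 → W
7: only reaches 1(W), which is W → L
3: only reaches 2(W), which is W → L
8: reaches L-position 3 → W
The L vertices are 3, 4, 7; that is 3 in all.

3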